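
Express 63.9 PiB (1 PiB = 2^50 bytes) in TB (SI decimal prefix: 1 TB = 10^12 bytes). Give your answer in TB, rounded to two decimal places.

71,945.00 TB

63.9 PiB = 63.9 × 2^50 bytes = 71,945,004,047,243,673.6 bytes
1 TB = 1,000,000,000,000 bytes
71,945,004,047,243,673.6 / 1,000,000,000,000 = 71,945.00 TB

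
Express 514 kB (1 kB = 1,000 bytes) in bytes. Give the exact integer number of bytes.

514 × 1,000 = 514,000 bytes

514,000 bytes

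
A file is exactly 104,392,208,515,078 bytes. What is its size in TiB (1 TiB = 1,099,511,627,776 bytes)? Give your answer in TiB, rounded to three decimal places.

94.944 TiB

104,392,208,515,078 bytes given.
1 TiB = 2^40 bytes = 1,099,511,627,776 bytes
104,392,208,515,078 / 1,099,511,627,776 = 94.944 TiB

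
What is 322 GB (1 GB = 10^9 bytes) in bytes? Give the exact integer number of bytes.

322,000,000,000 bytes

322 × 1,000,000,000 = 322,000,000,000 bytes  (1 GB = 10^9 bytes)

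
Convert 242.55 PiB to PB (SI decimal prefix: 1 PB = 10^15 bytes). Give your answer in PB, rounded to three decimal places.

273.087 PB

242.55 PiB = 242.55 × 2^50 bytes = 273,087,022,404,678,451.2 bytes
1 PB = 10^15 bytes = 1,000,000,000,000,000 bytes
273,087,022,404,678,451.2 / 1,000,000,000,000,000 = 273.087 PB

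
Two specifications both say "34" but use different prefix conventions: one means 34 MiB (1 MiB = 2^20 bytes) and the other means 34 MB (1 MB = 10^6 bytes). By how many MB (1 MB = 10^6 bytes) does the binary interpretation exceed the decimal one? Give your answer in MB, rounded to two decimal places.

34 MiB = 34 × 1,048,576 = 35,651,584 bytes
34 MB = 34 × 1,000,000 = 34,000,000 bytes
difference = 1,651,584 bytes
1,651,584 / 1,000,000 = 1.65 MB

1.65 MB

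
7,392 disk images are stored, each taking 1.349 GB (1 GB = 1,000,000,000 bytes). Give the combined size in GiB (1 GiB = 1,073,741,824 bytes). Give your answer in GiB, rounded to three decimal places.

Total = 7,392 × 1.349 GB = 9971.808 GB
= 9971.808 × 1,000,000,000 bytes = 9,971,808,000,000 bytes
1 GiB = 1,073,741,824 bytes
9,971,808,000,000 / 1,073,741,824 = 9,286.970 GiB

9,286.970 GiB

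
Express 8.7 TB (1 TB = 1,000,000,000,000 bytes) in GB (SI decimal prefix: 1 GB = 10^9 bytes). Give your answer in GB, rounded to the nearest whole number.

8.7 TB = 8.7 × 10^12 bytes = 8,700,000,000,000 bytes
1 GB = 1,000,000,000 bytes
8,700,000,000,000 / 1,000,000,000 = 8,700 GB

8,700 GB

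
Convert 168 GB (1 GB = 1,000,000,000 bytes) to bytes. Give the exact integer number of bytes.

168 × 1,000,000,000 = 168,000,000,000 bytes  (1 GB = 10^9 bytes)

168,000,000,000 bytes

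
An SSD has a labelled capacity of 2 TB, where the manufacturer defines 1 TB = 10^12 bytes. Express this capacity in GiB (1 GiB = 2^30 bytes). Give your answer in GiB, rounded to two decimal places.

2 TB = 2 × 10^12 bytes = 2,000,000,000,000 bytes
1 GiB = 2^30 bytes = 1,073,741,824 bytes
2,000,000,000,000 / 1,073,741,824 = 1,862.65 GiB

1,862.65 GiB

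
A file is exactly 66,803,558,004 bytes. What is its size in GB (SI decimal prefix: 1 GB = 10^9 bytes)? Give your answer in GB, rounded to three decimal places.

66,803,558,004 bytes given.
1 GB = 1,000,000,000 bytes
66,803,558,004 / 1,000,000,000 = 66.804 GB

66.804 GB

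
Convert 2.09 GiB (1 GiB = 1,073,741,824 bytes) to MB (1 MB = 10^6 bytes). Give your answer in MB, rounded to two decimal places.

2,244.12 MB

2.09 GiB = 2.09 × 2^30 bytes = 2,244,120,412.16 bytes
1 MB = 1,000,000 bytes
2,244,120,412.16 / 1,000,000 = 2,244.12 MB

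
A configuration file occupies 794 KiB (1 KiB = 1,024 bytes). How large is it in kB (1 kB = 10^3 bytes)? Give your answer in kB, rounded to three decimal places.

813.056 kB

794 KiB × 1,024 bytes/KiB = 813,056 bytes
1 kB = 1,000 bytes
813,056 / 1,000 = 813.056 kB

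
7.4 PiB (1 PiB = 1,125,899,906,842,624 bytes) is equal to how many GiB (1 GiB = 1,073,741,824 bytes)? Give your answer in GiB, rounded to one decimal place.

7.4 PiB = 7.4 × 2^50 bytes = 8,331,659,310,635,417.6 bytes
1 GiB = 2^30 bytes = 1,073,741,824 bytes
8,331,659,310,635,417.6 / 1,073,741,824 = 7,759,462.4 GiB

7,759,462.4 GiB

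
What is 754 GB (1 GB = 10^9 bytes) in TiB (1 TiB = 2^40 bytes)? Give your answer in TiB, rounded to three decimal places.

754 GB = 754 × 10^9 bytes = 754,000,000,000 bytes
1 TiB = 1,099,511,627,776 bytes
754,000,000,000 / 1,099,511,627,776 = 0.686 TiB

0.686 TiB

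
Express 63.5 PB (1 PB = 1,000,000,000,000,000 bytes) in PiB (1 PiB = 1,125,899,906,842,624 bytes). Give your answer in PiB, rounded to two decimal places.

63.5 PB = 63.5 × 10^15 bytes = 63,500,000,000,000,000 bytes
1 PiB = 2^50 bytes = 1,125,899,906,842,624 bytes
63,500,000,000,000,000 / 1,125,899,906,842,624 = 56.40 PiB

56.40 PiB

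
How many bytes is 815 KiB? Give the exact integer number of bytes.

834,560 bytes

815 × 1,024 = 834,560 bytes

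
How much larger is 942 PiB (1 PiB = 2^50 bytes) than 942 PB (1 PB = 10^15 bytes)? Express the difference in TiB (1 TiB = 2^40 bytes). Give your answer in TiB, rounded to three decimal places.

107,863.991 TiB

942 PiB = 942 × 1,125,899,906,842,624 = 1,060,597,712,245,751,808 bytes
942 PB = 942 × 1,000,000,000,000,000 = 942,000,000,000,000,000 bytes
difference = 118,597,712,245,751,808 bytes
118,597,712,245,751,808 / 1,099,511,627,776 = 107,863.991 TiB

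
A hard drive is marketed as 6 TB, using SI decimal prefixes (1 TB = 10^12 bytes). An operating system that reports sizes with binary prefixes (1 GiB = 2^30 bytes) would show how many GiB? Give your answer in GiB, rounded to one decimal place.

5,587.9 GiB

6 TB = 6 × 10^12 bytes = 6,000,000,000,000 bytes
1 GiB = 1,073,741,824 bytes
6,000,000,000,000 / 1,073,741,824 = 5,587.9 GiB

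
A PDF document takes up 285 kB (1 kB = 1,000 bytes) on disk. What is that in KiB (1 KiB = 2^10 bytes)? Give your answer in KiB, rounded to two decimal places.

285 kB × 1,000 bytes/kB = 285,000 bytes
1 KiB = 1,024 bytes
285,000 / 1,024 = 278.32 KiB

278.32 KiB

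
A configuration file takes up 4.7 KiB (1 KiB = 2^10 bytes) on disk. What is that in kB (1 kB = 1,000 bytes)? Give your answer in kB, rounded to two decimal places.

4.7 KiB = 4.7 × 2^10 bytes = 4,812.8 bytes
1 kB = 10^3 bytes = 1,000 bytes
4,812.8 / 1,000 = 4.81 kB

4.81 kB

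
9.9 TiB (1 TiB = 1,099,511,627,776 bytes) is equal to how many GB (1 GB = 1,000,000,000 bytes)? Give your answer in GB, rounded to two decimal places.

9.9 TiB × 1,099,511,627,776 bytes/TiB = 10,885,165,114,982.4 bytes
1 GB = 10^9 bytes = 1,000,000,000 bytes
10,885,165,114,982.4 / 1,000,000,000 = 10,885.17 GB

10,885.17 GB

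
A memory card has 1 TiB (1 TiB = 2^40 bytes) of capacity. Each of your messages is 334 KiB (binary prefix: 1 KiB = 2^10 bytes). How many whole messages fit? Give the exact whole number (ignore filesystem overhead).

3,214,795

Capacity: 1 TiB = 1,099,511,627,776 bytes
Per item: 334 KiB = 342,016 bytes
⌊1,099,511,627,776 / 342,016⌋ = 3,214,795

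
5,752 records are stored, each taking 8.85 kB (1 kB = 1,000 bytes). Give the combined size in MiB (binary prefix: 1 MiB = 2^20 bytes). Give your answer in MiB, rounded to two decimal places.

Total = 5,752 × 8.85 kB = 50905.2 kB
= 50905.2 × 1,000 bytes = 50,905,200 bytes
1 MiB = 1,048,576 bytes
50,905,200 / 1,048,576 = 48.55 MiB

48.55 MiB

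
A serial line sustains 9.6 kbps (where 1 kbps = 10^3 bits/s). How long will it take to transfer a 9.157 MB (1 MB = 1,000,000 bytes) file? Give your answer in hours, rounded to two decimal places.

2.12 hours

9.157 MB = 9,157,000 bytes = 73,256,000 bits
9.6 kbps = 9,600 bits/s
time = 73,256,000 / 9,600 = 7,630.8333 s
7,630.8333 s / 3600 = 2.12 hours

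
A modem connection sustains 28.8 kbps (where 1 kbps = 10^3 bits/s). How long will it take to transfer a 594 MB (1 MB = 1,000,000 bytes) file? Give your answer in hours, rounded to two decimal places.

594 MB = 594,000,000 bytes = 4,752,000,000 bits
28.8 kbps = 28,800 bits/s
time = 4,752,000,000 / 28,800 = 165,000.0000 s
165,000.0000 s / 3600 = 45.83 hours

45.83 hours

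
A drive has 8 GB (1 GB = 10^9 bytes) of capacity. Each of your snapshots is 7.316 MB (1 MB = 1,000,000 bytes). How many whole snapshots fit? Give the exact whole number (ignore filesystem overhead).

1,093

Capacity: 8 GB = 8,000,000,000 bytes
Per item: 7.316 MB = 7,316,000 bytes
⌊8,000,000,000 / 7,316,000⌋ = 1,093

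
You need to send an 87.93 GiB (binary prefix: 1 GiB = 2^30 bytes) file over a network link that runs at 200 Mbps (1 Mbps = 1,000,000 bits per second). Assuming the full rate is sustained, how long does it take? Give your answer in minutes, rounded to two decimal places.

62.94 minutes

87.93 GiB = 94,414,118,584.32 bytes = 755,312,948,674.56 bits
200 Mbps = 200,000,000 bits/s
time = 755,312,948,674.56 / 200,000,000 = 3,776.565 s
3,776.565 s / 60 = 62.94 minutes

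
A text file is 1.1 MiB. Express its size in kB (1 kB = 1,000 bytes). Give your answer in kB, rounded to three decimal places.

1,153.434 kB

1.1 MiB = 1.1 × 2^20 bytes = 1,153,433.6 bytes
1 kB = 10^3 bytes = 1,000 bytes
1,153,433.6 / 1,000 = 1,153.434 kB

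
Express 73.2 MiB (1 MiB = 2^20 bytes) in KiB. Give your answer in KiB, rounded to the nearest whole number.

74,957 KiB

73.2 MiB = 73.2 × 2^20 bytes = 76,755,763.2 bytes
1 KiB = 1,024 bytes
76,755,763.2 / 1,024 = 74,957 KiB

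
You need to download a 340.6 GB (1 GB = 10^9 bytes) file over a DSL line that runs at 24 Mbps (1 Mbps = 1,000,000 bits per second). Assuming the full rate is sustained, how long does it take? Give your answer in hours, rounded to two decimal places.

31.54 hours

340.6 GB = 340,600,000,000 bytes = 2,724,800,000,000 bits
24 Mbps = 24,000,000 bits/s
time = 2,724,800,000,000 / 24,000,000 = 113,533.3333 s
113,533.3333 s / 3600 = 31.54 hours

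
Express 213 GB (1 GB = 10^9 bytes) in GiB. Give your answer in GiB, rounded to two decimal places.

198.37 GiB

213 GB × 1,000,000,000 bytes/GB = 213,000,000,000 bytes
1 GiB = 2^30 bytes = 1,073,741,824 bytes
213,000,000,000 / 1,073,741,824 = 198.37 GiB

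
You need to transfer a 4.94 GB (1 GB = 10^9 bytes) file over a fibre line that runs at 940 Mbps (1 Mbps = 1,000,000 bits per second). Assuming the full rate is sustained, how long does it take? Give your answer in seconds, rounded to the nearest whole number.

4.94 GB = 4,940,000,000 bytes = 39,520,000,000 bits
940 Mbps = 940,000,000 bits/s
time = 39,520,000,000 / 940,000,000 = 42 s

42 seconds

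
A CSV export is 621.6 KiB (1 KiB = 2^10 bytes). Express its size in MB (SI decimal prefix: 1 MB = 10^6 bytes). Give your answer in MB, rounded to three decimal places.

0.637 MB

621.6 KiB × 1,024 bytes/KiB = 636,518.4 bytes
1 MB = 1,000,000 bytes
636,518.4 / 1,000,000 = 0.637 MB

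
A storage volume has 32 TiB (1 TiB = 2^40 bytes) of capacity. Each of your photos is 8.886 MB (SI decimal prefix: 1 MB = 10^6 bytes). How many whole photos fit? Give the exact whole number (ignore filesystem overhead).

Capacity: 32 TiB = 35,184,372,088,832 bytes
Per item: 8.886 MB = 8,886,000 bytes
⌊35,184,372,088,832 / 8,886,000⌋ = 3,959,528

3,959,528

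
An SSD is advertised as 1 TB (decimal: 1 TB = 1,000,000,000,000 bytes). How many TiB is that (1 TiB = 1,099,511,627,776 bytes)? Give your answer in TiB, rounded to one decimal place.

1 TB = 1 × 10^12 bytes = 1,000,000,000,000 bytes
1 TiB = 2^40 bytes = 1,099,511,627,776 bytes
1,000,000,000,000 / 1,099,511,627,776 = 0.9 TiB

0.9 TiB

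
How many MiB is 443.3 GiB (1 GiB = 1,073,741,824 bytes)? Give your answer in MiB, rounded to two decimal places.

443.3 GiB = 443.3 × 2^30 bytes = 475,989,750,579.2 bytes
1 MiB = 2^20 bytes = 1,048,576 bytes
475,989,750,579.2 / 1,048,576 = 453,939.20 MiB

453,939.20 MiB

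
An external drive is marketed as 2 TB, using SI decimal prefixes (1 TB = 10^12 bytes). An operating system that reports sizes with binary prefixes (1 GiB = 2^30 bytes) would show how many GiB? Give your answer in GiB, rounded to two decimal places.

2 TB = 2 × 10^12 bytes = 2,000,000,000,000 bytes
1 GiB = 1,073,741,824 bytes
2,000,000,000,000 / 1,073,741,824 = 1,862.65 GiB

1,862.65 GiB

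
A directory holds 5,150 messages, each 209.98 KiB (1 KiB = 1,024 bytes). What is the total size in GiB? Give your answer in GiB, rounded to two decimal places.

1.03 GiB

Total = 5,150 × 209.98 KiB = 1,081,397 KiB
= 1,081,397 × 1,024 bytes = 1,107,350,528 bytes
1 GiB = 1,073,741,824 bytes
1,107,350,528 / 1,073,741,824 = 1.03 GiB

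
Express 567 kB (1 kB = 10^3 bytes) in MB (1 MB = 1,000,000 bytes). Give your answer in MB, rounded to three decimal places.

0.567 MB

567 kB × 1,000 bytes/kB = 567,000 bytes
1 MB = 10^6 bytes = 1,000,000 bytes
567,000 / 1,000,000 = 0.567 MB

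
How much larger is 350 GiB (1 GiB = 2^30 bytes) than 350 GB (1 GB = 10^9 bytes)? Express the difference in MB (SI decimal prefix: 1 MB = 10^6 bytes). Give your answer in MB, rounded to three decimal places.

350 GiB = 350 × 1,073,741,824 = 375,809,638,400 bytes
350 GB = 350 × 1,000,000,000 = 350,000,000,000 bytes
difference = 25,809,638,400 bytes
25,809,638,400 / 1,000,000 = 25,809.638 MB

25,809.638 MB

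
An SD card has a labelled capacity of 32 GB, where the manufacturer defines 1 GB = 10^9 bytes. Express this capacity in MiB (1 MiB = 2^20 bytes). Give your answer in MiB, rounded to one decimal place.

32 GB = 32 × 10^9 bytes = 32,000,000,000 bytes
1 MiB = 1,048,576 bytes
32,000,000,000 / 1,048,576 = 30,517.6 MiB

30,517.6 MiB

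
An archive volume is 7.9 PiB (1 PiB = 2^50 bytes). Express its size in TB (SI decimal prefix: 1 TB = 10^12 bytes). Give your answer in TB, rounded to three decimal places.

8,894.609 TB

7.9 PiB × 1,125,899,906,842,624 bytes/PiB = 8,894,609,264,056,729.6 bytes
1 TB = 10^12 bytes = 1,000,000,000,000 bytes
8,894,609,264,056,729.6 / 1,000,000,000,000 = 8,894.609 TB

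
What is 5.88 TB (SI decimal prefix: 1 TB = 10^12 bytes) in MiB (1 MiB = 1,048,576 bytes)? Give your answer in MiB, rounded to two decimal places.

5,607,604.98 MiB

5.88 TB = 5.88 × 10^12 bytes = 5,880,000,000,000 bytes
1 MiB = 1,048,576 bytes
5,880,000,000,000 / 1,048,576 = 5,607,604.98 MiB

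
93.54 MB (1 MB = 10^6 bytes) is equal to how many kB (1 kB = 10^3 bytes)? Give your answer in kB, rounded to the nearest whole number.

93,540 kB

93.54 MB = 93.54 × 10^6 bytes = 93,540,000 bytes
1 kB = 10^3 bytes = 1,000 bytes
93,540,000 / 1,000 = 93,540 kB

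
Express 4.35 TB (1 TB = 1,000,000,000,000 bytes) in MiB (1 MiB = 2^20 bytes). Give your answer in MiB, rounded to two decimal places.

4,148,483.28 MiB

4.35 TB × 1,000,000,000,000 bytes/TB = 4,350,000,000,000 bytes
1 MiB = 2^20 bytes = 1,048,576 bytes
4,350,000,000,000 / 1,048,576 = 4,148,483.28 MiB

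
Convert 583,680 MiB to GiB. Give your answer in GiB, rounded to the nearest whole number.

570 GiB

583,680 MiB = 583,680 × 2^20 bytes = 612,032,839,680 bytes
1 GiB = 2^30 bytes = 1,073,741,824 bytes
612,032,839,680 / 1,073,741,824 = 570 GiB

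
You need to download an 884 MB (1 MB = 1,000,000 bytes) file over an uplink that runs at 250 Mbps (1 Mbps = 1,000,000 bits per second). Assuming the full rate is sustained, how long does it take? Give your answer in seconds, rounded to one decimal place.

28.3 seconds

884 MB = 884,000,000 bytes = 7,072,000,000 bits
250 Mbps = 250,000,000 bits/s
time = 7,072,000,000 / 250,000,000 = 28.3 s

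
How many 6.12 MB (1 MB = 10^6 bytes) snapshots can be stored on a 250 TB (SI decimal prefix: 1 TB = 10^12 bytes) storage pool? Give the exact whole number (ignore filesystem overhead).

40,849,673

Capacity: 250 TB = 250,000,000,000,000 bytes
Per item: 6.12 MB = 6,120,000 bytes
⌊250,000,000,000,000 / 6,120,000⌋ = 40,849,673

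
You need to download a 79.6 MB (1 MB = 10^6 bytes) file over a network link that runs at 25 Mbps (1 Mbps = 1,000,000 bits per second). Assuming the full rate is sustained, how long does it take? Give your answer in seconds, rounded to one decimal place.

79.6 MB = 79,600,000 bytes = 636,800,000 bits
25 Mbps = 25,000,000 bits/s
time = 636,800,000 / 25,000,000 = 25.5 s

25.5 seconds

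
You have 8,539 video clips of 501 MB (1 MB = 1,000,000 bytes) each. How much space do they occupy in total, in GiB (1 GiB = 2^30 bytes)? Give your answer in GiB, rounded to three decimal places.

Total = 8,539 × 501 MB = 4,278,039 MB
= 4,278,039 × 1,000,000 bytes = 4,278,039,000,000 bytes
1 GiB = 1,073,741,824 bytes
4,278,039,000,000 / 1,073,741,824 = 3,984.234 GiB

3,984.234 GiB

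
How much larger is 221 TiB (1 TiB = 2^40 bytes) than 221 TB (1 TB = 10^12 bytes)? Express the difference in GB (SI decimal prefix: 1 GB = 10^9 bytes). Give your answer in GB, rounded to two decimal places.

221 TiB = 221 × 1,099,511,627,776 = 242,992,069,738,496 bytes
221 TB = 221 × 1,000,000,000,000 = 221,000,000,000,000 bytes
difference = 21,992,069,738,496 bytes
21,992,069,738,496 / 1,000,000,000 = 21,992.07 GB

21,992.07 GB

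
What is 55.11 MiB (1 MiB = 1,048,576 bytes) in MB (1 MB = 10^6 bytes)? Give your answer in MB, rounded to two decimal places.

57.79 MB

55.11 MiB = 55.11 × 2^20 bytes = 57,787,023.36 bytes
1 MB = 10^6 bytes = 1,000,000 bytes
57,787,023.36 / 1,000,000 = 57.79 MB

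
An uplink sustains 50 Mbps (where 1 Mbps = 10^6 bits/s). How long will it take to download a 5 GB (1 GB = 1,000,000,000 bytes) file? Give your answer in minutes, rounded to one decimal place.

13.3 minutes

5 GB = 5,000,000,000 bytes = 40,000,000,000 bits
50 Mbps = 50,000,000 bits/s
time = 40,000,000,000 / 50,000,000 = 800.00 s
800.00 s / 60 = 13.3 minutes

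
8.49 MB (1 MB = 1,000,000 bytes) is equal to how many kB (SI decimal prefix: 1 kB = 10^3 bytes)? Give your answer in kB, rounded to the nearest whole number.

8,490 kB

8.49 MB = 8.49 × 10^6 bytes = 8,490,000 bytes
1 kB = 1,000 bytes
8,490,000 / 1,000 = 8,490 kB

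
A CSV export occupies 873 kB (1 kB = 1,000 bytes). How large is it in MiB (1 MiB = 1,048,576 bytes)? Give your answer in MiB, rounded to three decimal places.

873 kB = 873 × 10^3 bytes = 873,000 bytes
1 MiB = 2^20 bytes = 1,048,576 bytes
873,000 / 1,048,576 = 0.833 MiB

0.833 MiB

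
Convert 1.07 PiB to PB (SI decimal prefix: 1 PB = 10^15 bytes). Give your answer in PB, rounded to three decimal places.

1.205 PB

1.07 PiB × 1,125,899,906,842,624 bytes/PiB = 1,204,712,900,321,607.68 bytes
1 PB = 10^15 bytes = 1,000,000,000,000,000 bytes
1,204,712,900,321,607.68 / 1,000,000,000,000,000 = 1.205 PB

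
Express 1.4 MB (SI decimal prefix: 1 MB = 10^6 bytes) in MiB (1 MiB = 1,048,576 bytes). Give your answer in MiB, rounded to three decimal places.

1.4 MB × 1,000,000 bytes/MB = 1,400,000 bytes
1 MiB = 1,048,576 bytes
1,400,000 / 1,048,576 = 1.335 MiB

1.335 MiB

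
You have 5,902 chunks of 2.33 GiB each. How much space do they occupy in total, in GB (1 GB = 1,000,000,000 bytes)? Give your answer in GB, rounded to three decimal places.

14,765.732 GB

Total = 5,902 × 2.33 GiB = 13751.66 GiB
= 13751.66 × 1,073,741,824 bytes = 14,765,732,491,427.84 bytes
1 GB = 1,000,000,000 bytes
14,765,732,491,427.84 / 1,000,000,000 = 14,765.732 GB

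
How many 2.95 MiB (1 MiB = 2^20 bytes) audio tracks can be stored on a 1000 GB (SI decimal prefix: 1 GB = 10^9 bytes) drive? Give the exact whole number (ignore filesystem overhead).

Capacity: 1000 GB = 1,000,000,000,000 bytes
Per item: 2.95 MiB = 3,093,299.2 bytes
⌊1,000,000,000,000 / 3,093,299.2⌋ = 323,279

323,279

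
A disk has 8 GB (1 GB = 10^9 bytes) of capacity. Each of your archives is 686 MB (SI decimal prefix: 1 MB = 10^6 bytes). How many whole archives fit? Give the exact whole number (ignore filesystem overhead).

Capacity: 8 GB = 8,000,000,000 bytes
Per item: 686 MB = 686,000,000 bytes
⌊8,000,000,000 / 686,000,000⌋ = 11

11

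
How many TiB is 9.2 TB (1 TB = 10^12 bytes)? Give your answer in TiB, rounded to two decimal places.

8.37 TiB

9.2 TB = 9.2 × 10^12 bytes = 9,200,000,000,000 bytes
1 TiB = 1,099,511,627,776 bytes
9,200,000,000,000 / 1,099,511,627,776 = 8.37 TiB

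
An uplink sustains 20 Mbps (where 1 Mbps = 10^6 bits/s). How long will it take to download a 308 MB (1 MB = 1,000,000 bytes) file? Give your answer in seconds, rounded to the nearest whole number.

308 MB = 308,000,000 bytes = 2,464,000,000 bits
20 Mbps = 20,000,000 bits/s
time = 2,464,000,000 / 20,000,000 = 123 s

123 seconds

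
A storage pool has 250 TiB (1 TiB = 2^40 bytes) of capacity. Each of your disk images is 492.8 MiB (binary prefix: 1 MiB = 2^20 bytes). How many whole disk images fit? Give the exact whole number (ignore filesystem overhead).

Capacity: 250 TiB = 274,877,906,944,000 bytes
Per item: 492.8 MiB = 516,738,252.8 bytes
⌊274,877,906,944,000 / 516,738,252.8⌋ = 531,948

531,948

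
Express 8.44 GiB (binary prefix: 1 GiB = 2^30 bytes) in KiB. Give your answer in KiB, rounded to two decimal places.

8.44 GiB = 8.44 × 2^30 bytes = 9,062,380,994.56 bytes
1 KiB = 2^10 bytes = 1,024 bytes
9,062,380,994.56 / 1,024 = 8,849,981.44 KiB

8,849,981.44 KiB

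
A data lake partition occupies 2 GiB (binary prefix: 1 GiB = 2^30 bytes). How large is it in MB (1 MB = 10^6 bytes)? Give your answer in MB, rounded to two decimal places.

2,147.48 MB

2 GiB = 2 × 2^30 bytes = 2,147,483,648 bytes
1 MB = 10^6 bytes = 1,000,000 bytes
2,147,483,648 / 1,000,000 = 2,147.48 MB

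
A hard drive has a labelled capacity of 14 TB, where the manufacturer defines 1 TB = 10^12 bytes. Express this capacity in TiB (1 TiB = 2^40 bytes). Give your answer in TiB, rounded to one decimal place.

14 TB = 14 × 10^12 bytes = 14,000,000,000,000 bytes
1 TiB = 1,099,511,627,776 bytes
14,000,000,000,000 / 1,099,511,627,776 = 12.7 TiB

12.7 TiB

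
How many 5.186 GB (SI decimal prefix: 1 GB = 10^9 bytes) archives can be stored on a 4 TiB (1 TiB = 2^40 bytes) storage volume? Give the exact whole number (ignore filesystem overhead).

848

Capacity: 4 TiB = 4,398,046,511,104 bytes
Per item: 5.186 GB = 5,186,000,000 bytes
⌊4,398,046,511,104 / 5,186,000,000⌋ = 848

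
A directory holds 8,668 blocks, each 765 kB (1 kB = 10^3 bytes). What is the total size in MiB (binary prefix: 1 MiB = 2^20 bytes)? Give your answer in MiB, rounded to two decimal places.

6,323.83 MiB

Total = 8,668 × 765 kB = 6,631,020 kB
= 6,631,020 × 1,000 bytes = 6,631,020,000 bytes
1 MiB = 1,048,576 bytes
6,631,020,000 / 1,048,576 = 6,323.83 MiB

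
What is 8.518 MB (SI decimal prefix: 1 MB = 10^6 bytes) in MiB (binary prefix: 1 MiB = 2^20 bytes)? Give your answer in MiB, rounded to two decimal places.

8.12 MiB

8.518 MB = 8.518 × 10^6 bytes = 8,518,000 bytes
1 MiB = 1,048,576 bytes
8,518,000 / 1,048,576 = 8.12 MiB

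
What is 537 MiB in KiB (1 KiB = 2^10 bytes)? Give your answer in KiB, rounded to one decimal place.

537 MiB = 537 × 2^20 bytes = 563,085,312 bytes
1 KiB = 1,024 bytes
563,085,312 / 1,024 = 549,888.0 KiB

549,888.0 KiB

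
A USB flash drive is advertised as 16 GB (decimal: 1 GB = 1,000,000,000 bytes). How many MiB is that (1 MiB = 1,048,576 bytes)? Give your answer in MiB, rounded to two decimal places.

15,258.79 MiB

16 GB = 16 × 10^9 bytes = 16,000,000,000 bytes
1 MiB = 2^20 bytes = 1,048,576 bytes
16,000,000,000 / 1,048,576 = 15,258.79 MiB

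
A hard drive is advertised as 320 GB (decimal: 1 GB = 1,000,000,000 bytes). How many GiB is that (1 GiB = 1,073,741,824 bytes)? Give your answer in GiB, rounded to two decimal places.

298.02 GiB

320 GB = 320 × 10^9 bytes = 320,000,000,000 bytes
1 GiB = 2^30 bytes = 1,073,741,824 bytes
320,000,000,000 / 1,073,741,824 = 298.02 GiB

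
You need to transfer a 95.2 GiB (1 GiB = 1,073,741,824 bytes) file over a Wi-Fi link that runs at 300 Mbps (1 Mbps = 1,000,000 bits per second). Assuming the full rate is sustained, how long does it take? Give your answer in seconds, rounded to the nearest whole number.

95.2 GiB = 102,220,221,644.8 bytes = 817,761,773,158.4 bits
300 Mbps = 300,000,000 bits/s
time = 817,761,773,158.4 / 300,000,000 = 2,726 s

2,726 seconds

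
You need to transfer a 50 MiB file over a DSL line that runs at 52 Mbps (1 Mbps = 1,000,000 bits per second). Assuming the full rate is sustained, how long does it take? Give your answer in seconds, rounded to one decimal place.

50 MiB = 52,428,800 bytes = 419,430,400 bits
52 Mbps = 52,000,000 bits/s
time = 419,430,400 / 52,000,000 = 8.1 s

8.1 seconds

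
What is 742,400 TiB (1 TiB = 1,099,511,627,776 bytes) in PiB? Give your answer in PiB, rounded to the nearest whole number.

725 PiB

742,400 TiB = 742,400 × 2^40 bytes = 816,277,432,460,902,400 bytes
1 PiB = 1,125,899,906,842,624 bytes
816,277,432,460,902,400 / 1,125,899,906,842,624 = 725 PiB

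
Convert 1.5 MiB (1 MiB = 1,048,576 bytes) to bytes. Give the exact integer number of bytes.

1.5 × 1,048,576 = 1,572,864 bytes  (1 MiB = 2^20 bytes)

1,572,864 bytes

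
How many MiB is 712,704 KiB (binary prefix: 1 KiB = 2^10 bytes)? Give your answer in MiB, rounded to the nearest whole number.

696 MiB

712,704 KiB = 712,704 × 2^10 bytes = 729,808,896 bytes
1 MiB = 2^20 bytes = 1,048,576 bytes
729,808,896 / 1,048,576 = 696 MiB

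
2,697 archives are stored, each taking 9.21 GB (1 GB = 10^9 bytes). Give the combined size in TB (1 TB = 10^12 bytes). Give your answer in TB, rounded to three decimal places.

24.839 TB

Total = 2,697 × 9.21 GB = 24839.37 GB
= 24839.37 × 1,000,000,000 bytes = 24,839,370,000,000 bytes
1 TB = 1,000,000,000,000 bytes
24,839,370,000,000 / 1,000,000,000,000 = 24.839 TB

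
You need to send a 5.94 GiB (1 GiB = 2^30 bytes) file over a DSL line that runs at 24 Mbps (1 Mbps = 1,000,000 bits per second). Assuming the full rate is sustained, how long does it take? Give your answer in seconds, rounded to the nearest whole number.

5.94 GiB = 6,378,026,434.56 bytes = 51,024,211,476.48 bits
24 Mbps = 24,000,000 bits/s
time = 51,024,211,476.48 / 24,000,000 = 2,126 s

2,126 seconds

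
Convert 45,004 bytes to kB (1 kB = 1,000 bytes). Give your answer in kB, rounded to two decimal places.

45.00 kB

45,004 bytes given.
1 kB = 10^3 bytes = 1,000 bytes
45,004 / 1,000 = 45.00 kB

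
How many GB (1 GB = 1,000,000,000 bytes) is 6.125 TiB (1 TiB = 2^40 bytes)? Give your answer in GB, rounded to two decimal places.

6.125 TiB = 6.125 × 2^40 bytes = 6,734,508,720,128 bytes
1 GB = 10^9 bytes = 1,000,000,000 bytes
6,734,508,720,128 / 1,000,000,000 = 6,734.51 GB

6,734.51 GB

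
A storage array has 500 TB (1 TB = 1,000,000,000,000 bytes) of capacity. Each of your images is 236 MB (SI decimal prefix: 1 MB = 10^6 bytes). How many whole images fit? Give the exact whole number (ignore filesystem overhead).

2,118,644

Capacity: 500 TB = 500,000,000,000,000 bytes
Per item: 236 MB = 236,000,000 bytes
⌊500,000,000,000,000 / 236,000,000⌋ = 2,118,644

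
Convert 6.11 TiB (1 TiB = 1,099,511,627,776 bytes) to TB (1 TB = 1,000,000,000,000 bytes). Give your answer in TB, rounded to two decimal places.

6.72 TB

6.11 TiB = 6.11 × 2^40 bytes = 6,718,016,045,711.36 bytes
1 TB = 1,000,000,000,000 bytes
6,718,016,045,711.36 / 1,000,000,000,000 = 6.72 TB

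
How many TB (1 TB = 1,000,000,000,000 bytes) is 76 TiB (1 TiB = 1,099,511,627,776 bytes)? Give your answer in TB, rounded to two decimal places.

83.56 TB

76 TiB × 1,099,511,627,776 bytes/TiB = 83,562,883,710,976 bytes
1 TB = 1,000,000,000,000 bytes
83,562,883,710,976 / 1,000,000,000,000 = 83.56 TB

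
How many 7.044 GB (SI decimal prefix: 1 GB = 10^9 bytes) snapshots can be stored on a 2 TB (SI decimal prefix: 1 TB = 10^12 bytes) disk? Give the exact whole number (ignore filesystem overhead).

Capacity: 2 TB = 2,000,000,000,000 bytes
Per item: 7.044 GB = 7,044,000,000 bytes
⌊2,000,000,000,000 / 7,044,000,000⌋ = 283

283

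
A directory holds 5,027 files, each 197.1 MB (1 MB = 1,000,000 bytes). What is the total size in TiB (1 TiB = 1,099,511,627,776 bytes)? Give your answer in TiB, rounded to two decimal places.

0.90 TiB

Total = 5,027 × 197.1 MB = 990821.7 MB
= 990821.7 × 1,000,000 bytes = 990,821,700,000 bytes
1 TiB = 1,099,511,627,776 bytes
990,821,700,000 / 1,099,511,627,776 = 0.90 TiB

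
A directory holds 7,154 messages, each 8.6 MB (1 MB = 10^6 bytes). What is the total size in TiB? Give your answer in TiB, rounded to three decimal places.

Total = 7,154 × 8.6 MB = 61524.4 MB
= 61524.4 × 1,000,000 bytes = 61,524,400,000 bytes
1 TiB = 1,099,511,627,776 bytes
61,524,400,000 / 1,099,511,627,776 = 0.056 TiB

0.056 TiB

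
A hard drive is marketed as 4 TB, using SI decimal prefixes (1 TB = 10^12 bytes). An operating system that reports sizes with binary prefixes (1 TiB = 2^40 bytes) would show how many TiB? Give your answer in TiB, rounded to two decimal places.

4 TB = 4 × 10^12 bytes = 4,000,000,000,000 bytes
1 TiB = 2^40 bytes = 1,099,511,627,776 bytes
4,000,000,000,000 / 1,099,511,627,776 = 3.64 TiB

3.64 TiB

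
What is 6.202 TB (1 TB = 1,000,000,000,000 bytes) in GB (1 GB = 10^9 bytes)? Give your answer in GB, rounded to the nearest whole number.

6.202 TB = 6.202 × 10^12 bytes = 6,202,000,000,000 bytes
1 GB = 1,000,000,000 bytes
6,202,000,000,000 / 1,000,000,000 = 6,202 GB

6,202 GB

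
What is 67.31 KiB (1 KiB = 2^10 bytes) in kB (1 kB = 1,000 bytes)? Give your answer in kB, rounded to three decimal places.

68.925 kB

67.31 KiB × 1,024 bytes/KiB = 68,925.44 bytes
1 kB = 1,000 bytes
68,925.44 / 1,000 = 68.925 kB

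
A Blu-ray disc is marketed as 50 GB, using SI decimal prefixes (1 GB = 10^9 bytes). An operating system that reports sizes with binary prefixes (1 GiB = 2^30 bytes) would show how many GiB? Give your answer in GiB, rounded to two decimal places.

50 GB × 1,000,000,000 bytes/GB = 50,000,000,000 bytes
1 GiB = 2^30 bytes = 1,073,741,824 bytes
50,000,000,000 / 1,073,741,824 = 46.57 GiB

46.57 GiB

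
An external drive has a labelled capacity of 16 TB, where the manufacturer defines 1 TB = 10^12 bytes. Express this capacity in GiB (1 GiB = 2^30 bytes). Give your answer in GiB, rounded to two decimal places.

14,901.16 GiB

16 TB × 1,000,000,000,000 bytes/TB = 16,000,000,000,000 bytes
1 GiB = 1,073,741,824 bytes
16,000,000,000,000 / 1,073,741,824 = 14,901.16 GiB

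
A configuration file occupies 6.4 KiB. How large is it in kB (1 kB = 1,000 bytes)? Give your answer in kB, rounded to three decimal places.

6.554 kB

6.4 KiB × 1,024 bytes/KiB = 6,553.6 bytes
1 kB = 1,000 bytes
6,553.6 / 1,000 = 6.554 kB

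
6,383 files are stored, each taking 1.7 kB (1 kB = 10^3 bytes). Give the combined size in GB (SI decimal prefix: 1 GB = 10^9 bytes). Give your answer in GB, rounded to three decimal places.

Total = 6,383 × 1.7 kB = 10851.1 kB
= 10851.1 × 1,000 bytes = 10,851,100 bytes
1 GB = 1,000,000,000 bytes
10,851,100 / 1,000,000,000 = 0.011 GB

0.011 GB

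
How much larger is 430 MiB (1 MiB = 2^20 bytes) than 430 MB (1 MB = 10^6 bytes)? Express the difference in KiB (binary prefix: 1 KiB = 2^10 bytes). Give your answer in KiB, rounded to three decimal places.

20,398.125 KiB

430 MiB = 430 × 1,048,576 = 450,887,680 bytes
430 MB = 430 × 1,000,000 = 430,000,000 bytes
difference = 20,887,680 bytes
20,887,680 / 1,024 = 20,398.125 KiB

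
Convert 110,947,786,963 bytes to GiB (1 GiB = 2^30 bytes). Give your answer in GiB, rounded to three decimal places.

110,947,786,963 bytes given.
1 GiB = 1,073,741,824 bytes
110,947,786,963 / 1,073,741,824 = 103.328 GiB

103.328 GiB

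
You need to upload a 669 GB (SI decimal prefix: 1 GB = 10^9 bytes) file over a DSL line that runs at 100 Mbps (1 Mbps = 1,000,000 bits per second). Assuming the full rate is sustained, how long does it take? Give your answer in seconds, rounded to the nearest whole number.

669 GB = 669,000,000,000 bytes = 5,352,000,000,000 bits
100 Mbps = 100,000,000 bits/s
time = 5,352,000,000,000 / 100,000,000 = 53,520 s

53,520 seconds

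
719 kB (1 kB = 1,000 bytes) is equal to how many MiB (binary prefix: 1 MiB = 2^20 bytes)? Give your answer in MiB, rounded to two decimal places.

0.69 MiB

719 kB × 1,000 bytes/kB = 719,000 bytes
1 MiB = 1,048,576 bytes
719,000 / 1,048,576 = 0.69 MiB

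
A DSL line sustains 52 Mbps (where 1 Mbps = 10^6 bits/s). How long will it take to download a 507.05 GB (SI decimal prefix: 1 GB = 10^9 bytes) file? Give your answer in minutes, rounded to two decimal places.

1,300.13 minutes

507.05 GB = 507,050,000,000 bytes = 4,056,400,000,000 bits
52 Mbps = 52,000,000 bits/s
time = 4,056,400,000,000 / 52,000,000 = 78,007.692 s
78,007.692 s / 60 = 1,300.13 minutes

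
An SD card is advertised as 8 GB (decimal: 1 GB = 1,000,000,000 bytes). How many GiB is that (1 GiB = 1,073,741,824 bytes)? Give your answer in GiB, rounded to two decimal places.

8 GB = 8 × 10^9 bytes = 8,000,000,000 bytes
1 GiB = 2^30 bytes = 1,073,741,824 bytes
8,000,000,000 / 1,073,741,824 = 7.45 GiB

7.45 GiB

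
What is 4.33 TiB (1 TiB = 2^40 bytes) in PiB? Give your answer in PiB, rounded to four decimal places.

0.0042 PiB

4.33 TiB × 1,099,511,627,776 bytes/TiB = 4,760,885,348,270.08 bytes
1 PiB = 1,125,899,906,842,624 bytes
4,760,885,348,270.08 / 1,125,899,906,842,624 = 0.0042 PiB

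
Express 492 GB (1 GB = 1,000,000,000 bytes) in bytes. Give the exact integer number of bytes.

492,000,000,000 bytes

492 × 1,000,000,000 = 492,000,000,000 bytes  (1 GB = 10^9 bytes)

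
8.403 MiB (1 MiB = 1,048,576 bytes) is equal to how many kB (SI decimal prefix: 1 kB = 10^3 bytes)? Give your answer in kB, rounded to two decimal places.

8.403 MiB × 1,048,576 bytes/MiB = 8,811,184.128 bytes
1 kB = 10^3 bytes = 1,000 bytes
8,811,184.128 / 1,000 = 8,811.18 kB

8,811.18 kB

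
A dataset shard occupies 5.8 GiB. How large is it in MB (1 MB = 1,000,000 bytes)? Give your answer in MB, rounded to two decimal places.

6,227.70 MB

5.8 GiB = 5.8 × 2^30 bytes = 6,227,702,579.2 bytes
1 MB = 1,000,000 bytes
6,227,702,579.2 / 1,000,000 = 6,227.70 MB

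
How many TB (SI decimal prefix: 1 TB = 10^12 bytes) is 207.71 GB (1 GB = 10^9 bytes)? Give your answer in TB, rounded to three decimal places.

0.208 TB

207.71 GB = 207.71 × 10^9 bytes = 207,710,000,000 bytes
1 TB = 1,000,000,000,000 bytes
207,710,000,000 / 1,000,000,000,000 = 0.208 TB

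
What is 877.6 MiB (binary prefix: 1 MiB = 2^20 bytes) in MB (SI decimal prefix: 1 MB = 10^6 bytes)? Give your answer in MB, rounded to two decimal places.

920.23 MB

877.6 MiB × 1,048,576 bytes/MiB = 920,230,297.6 bytes
1 MB = 10^6 bytes = 1,000,000 bytes
920,230,297.6 / 1,000,000 = 920.23 MB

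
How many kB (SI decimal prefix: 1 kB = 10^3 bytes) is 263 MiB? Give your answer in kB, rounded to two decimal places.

275,775.49 kB

263 MiB × 1,048,576 bytes/MiB = 275,775,488 bytes
1 kB = 1,000 bytes
275,775,488 / 1,000 = 275,775.49 kB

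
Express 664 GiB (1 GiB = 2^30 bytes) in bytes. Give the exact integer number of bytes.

664 × 1,073,741,824 = 712,964,571,136 bytes

712,964,571,136 bytes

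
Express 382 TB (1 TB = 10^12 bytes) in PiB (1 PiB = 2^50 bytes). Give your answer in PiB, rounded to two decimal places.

382 TB = 382 × 10^12 bytes = 382,000,000,000,000 bytes
1 PiB = 2^50 bytes = 1,125,899,906,842,624 bytes
382,000,000,000,000 / 1,125,899,906,842,624 = 0.34 PiB

0.34 PiB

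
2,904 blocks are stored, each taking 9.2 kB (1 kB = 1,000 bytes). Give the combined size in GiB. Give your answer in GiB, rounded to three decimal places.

0.025 GiB

Total = 2,904 × 9.2 kB = 26716.8 kB
= 26716.8 × 1,000 bytes = 26,716,800 bytes
1 GiB = 1,073,741,824 bytes
26,716,800 / 1,073,741,824 = 0.025 GiB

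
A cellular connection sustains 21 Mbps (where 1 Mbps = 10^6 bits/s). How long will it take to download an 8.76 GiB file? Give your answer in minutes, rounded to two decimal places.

8.76 GiB = 9,405,978,378.24 bytes = 75,247,827,025.92 bits
21 Mbps = 21,000,000 bits/s
time = 75,247,827,025.92 / 21,000,000 = 3,583.230 s
3,583.230 s / 60 = 59.72 minutes

59.72 minutes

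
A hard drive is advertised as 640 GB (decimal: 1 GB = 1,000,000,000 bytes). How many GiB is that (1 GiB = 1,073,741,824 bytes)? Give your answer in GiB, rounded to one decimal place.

640 GB × 1,000,000,000 bytes/GB = 640,000,000,000 bytes
1 GiB = 2^30 bytes = 1,073,741,824 bytes
640,000,000,000 / 1,073,741,824 = 596.0 GiB

596.0 GiB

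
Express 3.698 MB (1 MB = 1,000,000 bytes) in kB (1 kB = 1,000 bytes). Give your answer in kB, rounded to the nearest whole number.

3.698 MB × 1,000,000 bytes/MB = 3,698,000 bytes
1 kB = 1,000 bytes
3,698,000 / 1,000 = 3,698 kB

3,698 kB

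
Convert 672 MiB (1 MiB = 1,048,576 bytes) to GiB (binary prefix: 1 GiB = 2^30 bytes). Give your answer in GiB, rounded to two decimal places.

672 MiB = 672 × 2^20 bytes = 704,643,072 bytes
1 GiB = 1,073,741,824 bytes
704,643,072 / 1,073,741,824 = 0.66 GiB

0.66 GiB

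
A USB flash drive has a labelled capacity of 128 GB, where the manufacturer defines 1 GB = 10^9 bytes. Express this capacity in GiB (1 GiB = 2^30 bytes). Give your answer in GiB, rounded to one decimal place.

119.2 GiB

128 GB × 1,000,000,000 bytes/GB = 128,000,000,000 bytes
1 GiB = 2^30 bytes = 1,073,741,824 bytes
128,000,000,000 / 1,073,741,824 = 119.2 GiB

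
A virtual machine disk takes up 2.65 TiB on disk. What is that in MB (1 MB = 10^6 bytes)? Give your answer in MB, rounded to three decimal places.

2,913,705.814 MB

2.65 TiB = 2.65 × 2^40 bytes = 2,913,705,813,606.4 bytes
1 MB = 10^6 bytes = 1,000,000 bytes
2,913,705,813,606.4 / 1,000,000 = 2,913,705.814 MB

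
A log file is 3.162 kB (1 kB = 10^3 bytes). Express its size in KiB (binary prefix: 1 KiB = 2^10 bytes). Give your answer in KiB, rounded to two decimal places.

3.09 KiB

3.162 kB × 1,000 bytes/kB = 3,162 bytes
1 KiB = 2^10 bytes = 1,024 bytes
3,162 / 1,024 = 3.09 KiB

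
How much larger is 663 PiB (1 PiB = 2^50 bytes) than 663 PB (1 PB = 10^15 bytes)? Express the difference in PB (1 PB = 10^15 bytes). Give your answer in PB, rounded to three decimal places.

663 PiB = 663 × 1,125,899,906,842,624 = 746,471,638,236,659,712 bytes
663 PB = 663 × 1,000,000,000,000,000 = 663,000,000,000,000,000 bytes
difference = 83,471,638,236,659,712 bytes
83,471,638,236,659,712 / 1,000,000,000,000,000 = 83.472 PB

83.472 PB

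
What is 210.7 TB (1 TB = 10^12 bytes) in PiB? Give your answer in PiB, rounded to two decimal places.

0.19 PiB

210.7 TB = 210.7 × 10^12 bytes = 210,700,000,000,000 bytes
1 PiB = 1,125,899,906,842,624 bytes
210,700,000,000,000 / 1,125,899,906,842,624 = 0.19 PiB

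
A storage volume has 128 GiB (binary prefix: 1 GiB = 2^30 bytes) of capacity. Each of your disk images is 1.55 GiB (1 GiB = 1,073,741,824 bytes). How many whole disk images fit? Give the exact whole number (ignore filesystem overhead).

Capacity: 128 GiB = 137,438,953,472 bytes
Per item: 1.55 GiB = 1,664,299,827.2 bytes
⌊137,438,953,472 / 1,664,299,827.2⌋ = 82

82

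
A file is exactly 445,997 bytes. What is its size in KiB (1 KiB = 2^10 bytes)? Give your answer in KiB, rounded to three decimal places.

435.544 KiB

445,997 bytes given.
1 KiB = 1,024 bytes
445,997 / 1,024 = 435.544 KiB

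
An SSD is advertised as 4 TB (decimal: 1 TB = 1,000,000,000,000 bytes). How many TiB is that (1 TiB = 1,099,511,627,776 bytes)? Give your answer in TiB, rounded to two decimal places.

3.64 TiB

4 TB = 4 × 10^12 bytes = 4,000,000,000,000 bytes
1 TiB = 1,099,511,627,776 bytes
4,000,000,000,000 / 1,099,511,627,776 = 3.64 TiB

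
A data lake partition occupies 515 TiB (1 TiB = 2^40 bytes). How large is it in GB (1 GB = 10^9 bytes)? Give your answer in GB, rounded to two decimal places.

515 TiB × 1,099,511,627,776 bytes/TiB = 566,248,488,304,640 bytes
1 GB = 10^9 bytes = 1,000,000,000 bytes
566,248,488,304,640 / 1,000,000,000 = 566,248.49 GB

566,248.49 GB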